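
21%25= 21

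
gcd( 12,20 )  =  4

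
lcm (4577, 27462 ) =27462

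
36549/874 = 36549/874 = 41.82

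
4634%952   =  826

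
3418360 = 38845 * 88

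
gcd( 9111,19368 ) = 3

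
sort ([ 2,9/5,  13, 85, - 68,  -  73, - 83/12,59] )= [ - 73, - 68, - 83/12, 9/5,2,13,59,85]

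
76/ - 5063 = -1 + 4987/5063  =  - 0.02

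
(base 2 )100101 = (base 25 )1C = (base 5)122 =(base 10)37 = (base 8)45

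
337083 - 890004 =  - 552921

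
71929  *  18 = 1294722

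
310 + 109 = 419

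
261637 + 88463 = 350100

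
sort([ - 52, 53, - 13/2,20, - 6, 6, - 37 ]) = [ - 52, - 37, - 13/2,-6, 6,20, 53 ] 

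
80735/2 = 40367+1/2= 40367.50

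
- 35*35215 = -1232525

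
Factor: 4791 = 3^1*1597^1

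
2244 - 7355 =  - 5111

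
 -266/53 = -6 +52/53 = - 5.02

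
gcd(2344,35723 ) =1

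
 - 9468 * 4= -37872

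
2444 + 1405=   3849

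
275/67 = 275/67  =  4.10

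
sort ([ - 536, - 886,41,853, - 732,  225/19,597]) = [  -  886, - 732, -536,225/19,41,  597,853 ] 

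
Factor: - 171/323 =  - 3^2 * 17^ ( - 1) = - 9/17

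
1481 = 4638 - 3157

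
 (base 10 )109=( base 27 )41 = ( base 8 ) 155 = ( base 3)11001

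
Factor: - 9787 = -9787^1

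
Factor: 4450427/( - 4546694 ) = -2^( - 1) *19^1*29^1  *  41^1*193^( - 1)*197^1*11779^(-1)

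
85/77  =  1 + 8/77 = 1.10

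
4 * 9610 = 38440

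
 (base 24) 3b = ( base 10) 83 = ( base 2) 1010011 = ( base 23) 3e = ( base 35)2D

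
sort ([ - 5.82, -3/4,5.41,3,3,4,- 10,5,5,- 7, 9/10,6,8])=[- 10, - 7, - 5.82 , - 3/4,9/10,3,3, 4,5 , 5,5.41, 6,8 ]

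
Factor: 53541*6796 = 363864636 =2^2*3^4*661^1*1699^1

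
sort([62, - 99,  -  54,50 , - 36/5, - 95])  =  [-99,  -  95, - 54, - 36/5 , 50,62]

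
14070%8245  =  5825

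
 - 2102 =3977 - 6079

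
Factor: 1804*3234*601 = 2^3 * 3^1  *7^2*11^2*41^1*601^1=3506315736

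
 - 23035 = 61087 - 84122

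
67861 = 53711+14150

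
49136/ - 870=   -  24568/435  =  -  56.48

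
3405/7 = 486 + 3/7 = 486.43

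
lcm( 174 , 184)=16008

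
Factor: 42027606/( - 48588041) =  - 2^1*3^3*127^(  -  1)*199^1*3911^1*382583^( - 1)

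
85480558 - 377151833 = - 291671275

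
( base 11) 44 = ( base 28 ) 1K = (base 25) 1N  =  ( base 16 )30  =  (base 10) 48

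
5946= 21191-15245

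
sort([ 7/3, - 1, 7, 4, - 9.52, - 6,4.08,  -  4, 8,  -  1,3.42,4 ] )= [  -  9.52,  -  6 , - 4, - 1, - 1,7/3,3.42, 4 , 4,  4.08, 7, 8] 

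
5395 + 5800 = 11195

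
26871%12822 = 1227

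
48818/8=24409/4=6102.25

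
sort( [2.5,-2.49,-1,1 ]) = [-2.49, - 1 , 1, 2.5]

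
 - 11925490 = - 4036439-7889051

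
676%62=56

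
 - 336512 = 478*( - 704 )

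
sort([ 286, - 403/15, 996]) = [ - 403/15, 286, 996]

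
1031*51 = 52581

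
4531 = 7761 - 3230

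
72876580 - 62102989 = 10773591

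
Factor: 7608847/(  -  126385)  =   - 5^( - 1)*7^(-1) * 23^(-1 )*157^( - 1)*7608847^1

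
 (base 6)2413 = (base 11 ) 492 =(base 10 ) 585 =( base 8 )1111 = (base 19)1BF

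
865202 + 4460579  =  5325781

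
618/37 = 16 + 26/37  =  16.70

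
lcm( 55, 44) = 220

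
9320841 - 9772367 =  - 451526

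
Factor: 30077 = 19^1 * 1583^1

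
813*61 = 49593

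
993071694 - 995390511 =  - 2318817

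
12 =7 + 5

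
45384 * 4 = 181536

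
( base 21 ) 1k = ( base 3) 1112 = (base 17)27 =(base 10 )41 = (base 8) 51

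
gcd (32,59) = 1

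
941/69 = 941/69 = 13.64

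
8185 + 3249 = 11434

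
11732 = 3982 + 7750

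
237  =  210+27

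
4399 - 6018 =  - 1619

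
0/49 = 0 = 0.00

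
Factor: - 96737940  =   - 2^2*3^2*5^1*13^1*41341^1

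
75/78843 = 25/26281 = 0.00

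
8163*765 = 6244695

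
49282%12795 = 10897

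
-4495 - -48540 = 44045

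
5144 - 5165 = -21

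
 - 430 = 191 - 621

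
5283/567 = 587/63 = 9.32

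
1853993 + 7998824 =9852817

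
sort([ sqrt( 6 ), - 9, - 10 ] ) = [-10, - 9, sqrt( 6)]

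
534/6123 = 178/2041 = 0.09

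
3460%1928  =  1532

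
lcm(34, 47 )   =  1598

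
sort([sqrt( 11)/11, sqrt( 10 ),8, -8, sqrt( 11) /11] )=[ - 8,sqrt( 11 ) /11, sqrt(11) /11,sqrt( 10 ) , 8] 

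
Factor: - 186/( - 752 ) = 2^ (  -  3 )*  3^1*31^1*47^( - 1) =93/376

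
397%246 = 151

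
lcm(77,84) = 924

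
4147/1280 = 3 + 307/1280 = 3.24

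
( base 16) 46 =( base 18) 3g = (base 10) 70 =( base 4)1012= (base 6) 154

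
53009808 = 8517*6224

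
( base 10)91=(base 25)3g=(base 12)77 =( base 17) 56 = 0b1011011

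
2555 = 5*511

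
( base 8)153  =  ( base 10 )107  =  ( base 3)10222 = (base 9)128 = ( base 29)3K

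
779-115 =664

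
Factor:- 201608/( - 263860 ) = 638/835 = 2^1*5^( - 1) * 11^1*29^1*167^( - 1 )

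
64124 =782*82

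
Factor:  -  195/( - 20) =2^( - 2)*3^1*13^1 = 39/4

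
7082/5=1416+2/5 = 1416.40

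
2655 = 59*45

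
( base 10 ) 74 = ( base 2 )1001010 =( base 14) 54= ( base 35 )24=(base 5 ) 244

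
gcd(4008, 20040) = 4008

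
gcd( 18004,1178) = 2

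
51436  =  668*77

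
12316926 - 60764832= - 48447906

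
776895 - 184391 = 592504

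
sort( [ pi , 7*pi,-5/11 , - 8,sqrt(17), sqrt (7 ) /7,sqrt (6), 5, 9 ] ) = [-8, - 5/11, sqrt( 7 )/7,  sqrt(6),pi, sqrt(17 ), 5, 9,7*pi ] 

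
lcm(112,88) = 1232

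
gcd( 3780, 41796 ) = 108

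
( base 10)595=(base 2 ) 1001010011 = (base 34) HH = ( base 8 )1123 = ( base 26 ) MN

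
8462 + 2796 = 11258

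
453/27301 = 453/27301=   0.02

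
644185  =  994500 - 350315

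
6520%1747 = 1279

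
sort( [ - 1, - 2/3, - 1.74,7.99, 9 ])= [  -  1.74,- 1 , - 2/3,  7.99, 9 ]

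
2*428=856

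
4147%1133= 748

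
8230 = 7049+1181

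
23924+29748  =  53672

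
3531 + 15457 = 18988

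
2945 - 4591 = - 1646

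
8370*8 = 66960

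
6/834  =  1/139 = 0.01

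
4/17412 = 1/4353 = 0.00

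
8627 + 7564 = 16191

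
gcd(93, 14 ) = 1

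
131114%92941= 38173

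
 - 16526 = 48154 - 64680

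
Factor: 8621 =37^1 * 233^1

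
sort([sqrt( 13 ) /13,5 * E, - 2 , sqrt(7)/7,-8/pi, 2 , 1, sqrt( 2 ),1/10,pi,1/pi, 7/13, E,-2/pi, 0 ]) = [ - 8/pi, - 2, - 2/pi,  0,  1/10,sqrt ( 13) /13, 1/pi, sqrt( 7)/7 , 7/13,1,sqrt ( 2 ) , 2,E,pi, 5*E ]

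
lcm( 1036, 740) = 5180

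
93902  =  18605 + 75297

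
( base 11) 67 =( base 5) 243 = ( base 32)29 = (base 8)111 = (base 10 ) 73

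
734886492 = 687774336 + 47112156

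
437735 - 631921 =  - 194186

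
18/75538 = 9/37769  =  0.00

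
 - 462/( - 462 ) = 1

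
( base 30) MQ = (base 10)686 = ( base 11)574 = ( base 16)2ae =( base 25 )12b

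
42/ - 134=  - 21/67 = - 0.31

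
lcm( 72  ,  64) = 576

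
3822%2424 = 1398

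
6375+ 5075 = 11450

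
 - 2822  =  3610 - 6432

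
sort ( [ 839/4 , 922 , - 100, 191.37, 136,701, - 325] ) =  [  -  325, - 100, 136,  191.37, 839/4,701,  922 ]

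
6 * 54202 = 325212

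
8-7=1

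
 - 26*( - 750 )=19500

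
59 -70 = - 11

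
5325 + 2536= 7861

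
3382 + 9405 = 12787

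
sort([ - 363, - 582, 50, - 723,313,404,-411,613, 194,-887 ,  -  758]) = [ - 887, - 758,-723,-582, - 411 ,-363, 50, 194,313, 404,613]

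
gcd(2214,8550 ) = 18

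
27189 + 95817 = 123006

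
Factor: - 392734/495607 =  - 2^1*7^( - 1 )*17^1*101^(  -  1)*701^( - 1)*11551^1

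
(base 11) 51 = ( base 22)2c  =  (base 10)56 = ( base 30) 1Q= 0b111000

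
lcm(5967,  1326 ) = 11934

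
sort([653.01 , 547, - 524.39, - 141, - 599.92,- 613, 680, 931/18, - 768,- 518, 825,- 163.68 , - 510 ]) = [ - 768,-613,-599.92, - 524.39, - 518, - 510, - 163.68, - 141,931/18, 547 , 653.01,680,825]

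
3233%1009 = 206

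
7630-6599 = 1031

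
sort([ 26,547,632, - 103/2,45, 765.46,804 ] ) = [ -103/2,26,45,547 , 632, 765.46,804 ] 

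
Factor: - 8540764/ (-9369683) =2^2*1217^(-1 )*7699^( - 1)*2135191^1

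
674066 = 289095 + 384971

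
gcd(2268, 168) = 84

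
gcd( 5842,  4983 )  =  1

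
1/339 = 1/339 = 0.00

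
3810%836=466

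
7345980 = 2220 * 3309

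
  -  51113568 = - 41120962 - 9992606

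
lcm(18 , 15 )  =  90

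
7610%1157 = 668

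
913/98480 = 913/98480 = 0.01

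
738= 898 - 160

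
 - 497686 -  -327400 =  - 170286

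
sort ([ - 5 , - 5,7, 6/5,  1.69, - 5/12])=[ - 5, - 5, - 5/12, 6/5,1.69,7]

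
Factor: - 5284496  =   -2^4*7^1*29^1*1627^1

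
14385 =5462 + 8923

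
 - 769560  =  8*( - 96195 )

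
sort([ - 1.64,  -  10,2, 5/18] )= [  -  10 ,-1.64, 5/18 , 2 ]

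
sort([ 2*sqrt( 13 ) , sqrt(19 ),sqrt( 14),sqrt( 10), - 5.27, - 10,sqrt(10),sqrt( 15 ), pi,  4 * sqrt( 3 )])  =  [ - 10,-5.27, pi, sqrt( 10 ), sqrt( 10 ), sqrt( 14 ),sqrt (15),sqrt( 19),4 * sqrt( 3) , 2*sqrt ( 13 ) ] 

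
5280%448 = 352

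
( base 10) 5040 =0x13B0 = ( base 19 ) di5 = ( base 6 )35200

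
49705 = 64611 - 14906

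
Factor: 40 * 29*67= 2^3*5^1*29^1*67^1 = 77720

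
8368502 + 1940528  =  10309030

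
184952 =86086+98866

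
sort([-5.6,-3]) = [ - 5.6, - 3 ] 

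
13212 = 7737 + 5475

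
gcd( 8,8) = 8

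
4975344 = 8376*594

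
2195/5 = 439=439.00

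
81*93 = 7533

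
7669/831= 9 + 190/831 = 9.23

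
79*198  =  15642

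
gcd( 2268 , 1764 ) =252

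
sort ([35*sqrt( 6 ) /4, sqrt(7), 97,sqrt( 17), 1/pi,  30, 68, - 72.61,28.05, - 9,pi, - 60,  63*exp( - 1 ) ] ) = [ - 72.61,  -  60, - 9, 1/pi,sqrt(7 ), pi, sqrt(17 ), 35*sqrt( 6 ) /4, 63*exp( - 1 ), 28.05 , 30, 68, 97 ] 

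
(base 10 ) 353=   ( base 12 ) 255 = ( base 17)13d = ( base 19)IB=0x161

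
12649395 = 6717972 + 5931423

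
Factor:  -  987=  - 3^1*7^1*47^1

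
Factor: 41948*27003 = 2^2*3^1*9001^1*10487^1 = 1132721844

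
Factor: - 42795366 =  -2^1*3^1 * 1171^1*6091^1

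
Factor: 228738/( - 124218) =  - 3^( - 1 )*103^( - 1)*569^1 = -569/309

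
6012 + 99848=105860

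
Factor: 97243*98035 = 5^1 * 7^1*47^1*2069^1*2801^1 = 9533217505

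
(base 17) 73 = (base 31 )3t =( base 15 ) 82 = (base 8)172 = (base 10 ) 122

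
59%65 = 59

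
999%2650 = 999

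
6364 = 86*74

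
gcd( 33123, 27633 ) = 183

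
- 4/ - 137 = 4/137 = 0.03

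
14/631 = 14/631 = 0.02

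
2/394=1/197 = 0.01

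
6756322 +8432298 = 15188620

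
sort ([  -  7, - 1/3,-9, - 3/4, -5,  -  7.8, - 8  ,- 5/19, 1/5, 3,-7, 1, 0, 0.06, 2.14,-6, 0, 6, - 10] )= [ - 10,-9, - 8, - 7.8, - 7, - 7, - 6,-5, -3/4, - 1/3, - 5/19,0, 0, 0.06, 1/5, 1, 2.14 , 3, 6 ] 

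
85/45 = 17/9 = 1.89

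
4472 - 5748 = -1276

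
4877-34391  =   - 29514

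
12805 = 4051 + 8754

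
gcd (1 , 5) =1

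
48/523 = 48/523 =0.09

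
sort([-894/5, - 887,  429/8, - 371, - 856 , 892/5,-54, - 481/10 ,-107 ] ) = [ - 887, - 856, - 371 , - 894/5 , - 107 ,-54,-481/10 , 429/8,892/5 ] 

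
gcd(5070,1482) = 78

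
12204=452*27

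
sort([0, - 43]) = [ - 43,0] 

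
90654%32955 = 24744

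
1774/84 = 887/42  =  21.12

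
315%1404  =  315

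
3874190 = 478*8105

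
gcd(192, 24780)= 12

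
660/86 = 330/43 = 7.67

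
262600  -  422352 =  - 159752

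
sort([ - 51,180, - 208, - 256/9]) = [ - 208, - 51, - 256/9, 180]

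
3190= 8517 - 5327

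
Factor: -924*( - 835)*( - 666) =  -2^3 * 3^3*5^1 *7^1*11^1*37^1*167^1 = - 513845640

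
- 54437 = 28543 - 82980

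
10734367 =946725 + 9787642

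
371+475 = 846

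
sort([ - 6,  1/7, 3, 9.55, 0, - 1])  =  [ - 6,- 1,0, 1/7, 3,9.55 ]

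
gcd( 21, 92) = 1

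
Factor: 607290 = 2^1*3^1*5^1 * 31^1*653^1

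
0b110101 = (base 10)53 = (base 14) 3b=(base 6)125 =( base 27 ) 1q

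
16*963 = 15408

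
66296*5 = 331480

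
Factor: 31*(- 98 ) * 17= - 2^1 * 7^2*17^1*31^1  =  - 51646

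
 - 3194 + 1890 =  - 1304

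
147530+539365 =686895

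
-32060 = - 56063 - -24003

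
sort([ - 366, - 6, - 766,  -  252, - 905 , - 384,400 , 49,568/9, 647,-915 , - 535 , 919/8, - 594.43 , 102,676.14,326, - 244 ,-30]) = [-915, - 905,-766, - 594.43 , - 535 , - 384, - 366 , -252, - 244 , - 30 , - 6, 49  ,  568/9 , 102, 919/8 , 326,400 , 647, 676.14 ]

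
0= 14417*0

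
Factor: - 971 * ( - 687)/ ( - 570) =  - 2^(-1) * 5^(-1)*19^(  -  1 )*229^1*971^1 = -222359/190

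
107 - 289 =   -  182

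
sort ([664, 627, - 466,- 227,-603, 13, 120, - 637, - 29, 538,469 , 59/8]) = [- 637, - 603,-466, - 227, - 29, 59/8,  13, 120, 469, 538, 627,664]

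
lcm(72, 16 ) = 144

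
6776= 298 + 6478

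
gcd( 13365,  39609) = 243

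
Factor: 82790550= 2^1*3^2 * 5^2* 183979^1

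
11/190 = 11/190  =  0.06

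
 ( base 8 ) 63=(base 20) 2b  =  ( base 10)51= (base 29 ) 1m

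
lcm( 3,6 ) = 6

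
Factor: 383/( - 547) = -383^1*547^( - 1) 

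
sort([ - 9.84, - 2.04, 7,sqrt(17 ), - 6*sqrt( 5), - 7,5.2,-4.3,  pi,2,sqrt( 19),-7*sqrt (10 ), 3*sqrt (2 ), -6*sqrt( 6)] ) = [-7* sqrt(10),-6*sqrt (6), - 6*sqrt(5 ),-9.84,-7,-4.3,- 2.04, 2, pi,sqrt ( 17), 3*sqrt(2 ), sqrt( 19), 5.2, 7]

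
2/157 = 2/157 = 0.01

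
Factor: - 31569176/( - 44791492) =7892294/11197873  =  2^1*1091^1 * 3617^1*11197873^( - 1)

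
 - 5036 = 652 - 5688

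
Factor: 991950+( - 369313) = 622637  =  622637^1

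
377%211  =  166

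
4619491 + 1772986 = 6392477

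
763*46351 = 35365813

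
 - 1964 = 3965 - 5929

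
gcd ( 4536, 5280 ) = 24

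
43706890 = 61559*710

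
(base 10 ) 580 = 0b1001000100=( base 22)148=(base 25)N5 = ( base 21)16d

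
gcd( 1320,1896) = 24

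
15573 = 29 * 537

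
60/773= 60/773 = 0.08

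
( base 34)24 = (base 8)110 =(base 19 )3f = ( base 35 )22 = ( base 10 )72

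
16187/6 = 16187/6 = 2697.83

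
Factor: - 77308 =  - 2^2*7^1 * 11^1*251^1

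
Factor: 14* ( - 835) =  - 2^1*5^1 * 7^1*167^1 = - 11690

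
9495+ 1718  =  11213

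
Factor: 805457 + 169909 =2^1*3^2 *7^1*7741^1  =  975366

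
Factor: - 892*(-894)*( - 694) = - 2^4*3^1*149^1*223^1*347^1 = - 553428912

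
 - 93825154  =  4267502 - 98092656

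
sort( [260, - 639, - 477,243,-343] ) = [ - 639, - 477, -343, 243 , 260]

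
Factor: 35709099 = 3^1*317^1*37549^1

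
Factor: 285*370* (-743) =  - 2^1*3^1*5^2*19^1*37^1*743^1 = - 78349350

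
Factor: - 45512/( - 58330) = 2^2* 5^( - 1)*19^( - 1)*307^( - 1 )*5689^1 = 22756/29165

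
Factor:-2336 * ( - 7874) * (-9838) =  - 180956866432 = - 2^7 * 31^1*73^1*127^1*4919^1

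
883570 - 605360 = 278210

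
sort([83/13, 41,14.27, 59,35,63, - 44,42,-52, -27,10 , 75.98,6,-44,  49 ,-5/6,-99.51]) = [ - 99.51,-52 , - 44, - 44, - 27, - 5/6,6,83/13 , 10,14.27,35,41, 42, 49,59, 63,75.98]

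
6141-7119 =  -978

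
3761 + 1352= 5113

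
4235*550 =2329250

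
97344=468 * 208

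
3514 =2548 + 966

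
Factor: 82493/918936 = 2^( - 3)*3^(-2)*12763^( - 1) * 82493^1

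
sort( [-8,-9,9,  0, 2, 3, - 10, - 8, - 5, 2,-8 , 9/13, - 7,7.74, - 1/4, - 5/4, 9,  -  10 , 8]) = [  -  10,-10, - 9,-8, - 8, - 8, - 7,-5,-5/4,-1/4, 0 , 9/13,  2, 2, 3  ,  7.74,  8, 9,9]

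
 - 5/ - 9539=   5/9539=0.00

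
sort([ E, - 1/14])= [-1/14, E] 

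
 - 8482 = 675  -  9157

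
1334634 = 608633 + 726001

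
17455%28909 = 17455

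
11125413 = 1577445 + 9547968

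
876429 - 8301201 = -7424772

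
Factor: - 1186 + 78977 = 7^1*11113^1 = 77791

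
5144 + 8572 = 13716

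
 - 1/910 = - 1  +  909/910 = - 0.00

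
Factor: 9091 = 9091^1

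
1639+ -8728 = - 7089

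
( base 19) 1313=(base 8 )17434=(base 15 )255E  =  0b1111100011100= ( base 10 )7964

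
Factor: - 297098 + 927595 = 630497  =  7^1 * 90071^1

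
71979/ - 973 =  - 74 + 23/973  =  - 73.98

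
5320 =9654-4334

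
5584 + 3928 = 9512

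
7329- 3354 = 3975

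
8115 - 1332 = 6783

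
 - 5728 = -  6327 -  - 599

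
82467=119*693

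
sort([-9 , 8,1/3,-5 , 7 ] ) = [-9,-5,  1/3, 7, 8 ] 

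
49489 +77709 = 127198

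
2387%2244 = 143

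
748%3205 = 748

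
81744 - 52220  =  29524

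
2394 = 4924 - 2530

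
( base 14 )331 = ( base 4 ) 21313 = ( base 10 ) 631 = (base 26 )o7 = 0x277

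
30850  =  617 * 50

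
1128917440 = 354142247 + 774775193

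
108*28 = 3024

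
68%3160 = 68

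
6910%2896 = 1118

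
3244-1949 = 1295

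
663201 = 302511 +360690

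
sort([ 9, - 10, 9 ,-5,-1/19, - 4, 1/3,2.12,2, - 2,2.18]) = [-10, - 5,  -  4, - 2, -1/19, 1/3,  2 , 2.12, 2.18,9,9 ] 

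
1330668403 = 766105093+564563310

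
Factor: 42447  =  3^1*14149^1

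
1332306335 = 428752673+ 903553662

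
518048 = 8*64756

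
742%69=52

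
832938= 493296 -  - 339642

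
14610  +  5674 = 20284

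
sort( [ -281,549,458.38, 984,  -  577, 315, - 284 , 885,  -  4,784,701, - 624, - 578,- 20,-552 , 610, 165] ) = [ - 624, -578 , - 577, - 552  ,-284,-281,- 20,- 4,165,315, 458.38, 549,610,701,784,885,984 ] 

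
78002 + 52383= 130385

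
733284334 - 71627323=661657011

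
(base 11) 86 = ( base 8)136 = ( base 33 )2S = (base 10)94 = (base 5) 334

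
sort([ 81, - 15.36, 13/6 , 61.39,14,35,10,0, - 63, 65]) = [ - 63,-15.36,0,  13/6,10, 14, 35,61.39, 65, 81 ] 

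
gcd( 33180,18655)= 35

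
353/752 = 353/752=0.47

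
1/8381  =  1/8381  =  0.00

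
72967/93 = 72967/93 = 784.59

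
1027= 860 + 167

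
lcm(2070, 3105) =6210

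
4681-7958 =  - 3277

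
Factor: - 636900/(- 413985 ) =2^2*5^1*13^( - 1) = 20/13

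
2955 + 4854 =7809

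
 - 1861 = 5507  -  7368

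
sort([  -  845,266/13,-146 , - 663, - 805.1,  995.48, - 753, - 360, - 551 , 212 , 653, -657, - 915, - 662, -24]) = [ -915,  -  845,- 805.1,-753, - 663,  -  662, - 657, -551,-360,  -  146, -24,266/13,212,  653, 995.48]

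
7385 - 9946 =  - 2561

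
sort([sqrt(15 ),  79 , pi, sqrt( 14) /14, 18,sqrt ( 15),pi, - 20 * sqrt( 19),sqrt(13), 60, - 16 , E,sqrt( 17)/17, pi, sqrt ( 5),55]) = [ - 20*sqrt (19), - 16, sqrt(17)/17 , sqrt( 14)/14,sqrt( 5 ), E, pi,pi,pi,sqrt(13 ),sqrt( 15),  sqrt( 15),18,55, 60,79]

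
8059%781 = 249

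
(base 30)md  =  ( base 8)1241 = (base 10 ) 673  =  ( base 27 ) op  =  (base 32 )l1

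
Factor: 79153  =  79153^1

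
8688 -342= 8346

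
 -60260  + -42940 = - 103200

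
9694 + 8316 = 18010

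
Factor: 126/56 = 2^( - 2 )*3^2 = 9/4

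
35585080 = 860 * 41378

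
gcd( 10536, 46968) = 24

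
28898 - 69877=- 40979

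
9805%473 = 345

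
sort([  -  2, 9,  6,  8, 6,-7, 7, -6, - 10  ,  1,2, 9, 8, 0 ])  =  [ - 10, - 7, -6, - 2, 0, 1 , 2, 6, 6, 7,8, 8, 9,9 ] 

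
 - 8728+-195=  - 8923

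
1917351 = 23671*81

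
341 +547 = 888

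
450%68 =42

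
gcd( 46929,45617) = 1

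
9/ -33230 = -9/33230 = -0.00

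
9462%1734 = 792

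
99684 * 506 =50440104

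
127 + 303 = 430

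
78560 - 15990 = 62570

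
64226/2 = 32113 =32113.00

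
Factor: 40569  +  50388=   90957 = 3^1*30319^1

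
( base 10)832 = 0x340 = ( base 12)594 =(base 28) 11K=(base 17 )2EG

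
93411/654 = 31137/218=142.83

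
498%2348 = 498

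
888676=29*30644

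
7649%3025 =1599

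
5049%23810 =5049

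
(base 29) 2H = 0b1001011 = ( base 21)3c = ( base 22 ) 39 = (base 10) 75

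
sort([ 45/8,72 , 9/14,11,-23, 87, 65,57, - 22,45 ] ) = [ - 23 ,-22,9/14,45/8,11,45  ,  57 , 65,  72,87]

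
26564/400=6641/100 = 66.41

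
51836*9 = 466524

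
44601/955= 44601/955 = 46.70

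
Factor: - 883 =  - 883^1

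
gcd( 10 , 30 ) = 10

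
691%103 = 73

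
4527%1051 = 323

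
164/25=6 + 14/25   =  6.56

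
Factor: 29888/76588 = 16/41= 2^4*41^( - 1) 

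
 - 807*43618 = - 35199726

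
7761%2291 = 888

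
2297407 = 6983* 329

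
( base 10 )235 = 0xeb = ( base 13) 151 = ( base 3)22201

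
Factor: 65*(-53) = - 5^1*13^1*53^1  =  - 3445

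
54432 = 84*648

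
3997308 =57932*69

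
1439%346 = 55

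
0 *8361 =0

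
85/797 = 85/797= 0.11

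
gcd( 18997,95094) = 1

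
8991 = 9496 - 505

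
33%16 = 1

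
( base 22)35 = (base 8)107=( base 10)71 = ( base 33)25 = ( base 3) 2122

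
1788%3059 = 1788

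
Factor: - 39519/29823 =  - 13173/9941 = -3^1*4391^1*9941^( - 1) 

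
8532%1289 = 798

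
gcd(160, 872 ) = 8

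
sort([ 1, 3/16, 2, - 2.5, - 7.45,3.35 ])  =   [ - 7.45 , - 2.5,  3/16 , 1,2,3.35 ]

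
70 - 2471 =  - 2401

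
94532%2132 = 724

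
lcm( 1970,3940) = 3940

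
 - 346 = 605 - 951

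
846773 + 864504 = 1711277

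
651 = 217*3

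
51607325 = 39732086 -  - 11875239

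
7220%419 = 97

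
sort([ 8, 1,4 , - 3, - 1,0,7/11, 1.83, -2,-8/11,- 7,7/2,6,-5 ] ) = [ - 7, - 5, - 3,  -  2 ,-1, - 8/11,0,  7/11,1,1.83,7/2,4,6, 8]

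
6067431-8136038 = -2068607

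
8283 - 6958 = 1325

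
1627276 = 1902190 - 274914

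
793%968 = 793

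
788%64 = 20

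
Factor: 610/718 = 5^1*61^1*359^( - 1)=305/359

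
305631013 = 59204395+246426618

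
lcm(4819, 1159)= 91561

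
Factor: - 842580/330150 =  - 906/355= - 2^1*3^1*5^( - 1)*71^ (-1 )*151^1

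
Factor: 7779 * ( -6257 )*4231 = -205936321893= - 3^1* 2593^1  *4231^1* 6257^1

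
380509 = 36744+343765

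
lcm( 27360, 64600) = 2325600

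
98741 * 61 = 6023201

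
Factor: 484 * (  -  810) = -392040  =  -  2^3 * 3^4*5^1*11^2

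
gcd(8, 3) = 1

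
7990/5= 1598=1598.00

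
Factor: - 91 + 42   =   - 49 = -7^2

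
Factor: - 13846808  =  -2^3*1730851^1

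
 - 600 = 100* ( - 6)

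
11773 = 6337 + 5436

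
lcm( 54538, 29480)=1090760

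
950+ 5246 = 6196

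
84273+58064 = 142337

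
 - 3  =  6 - 9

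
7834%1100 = 134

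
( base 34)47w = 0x131E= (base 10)4894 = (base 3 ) 20201021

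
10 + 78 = 88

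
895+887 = 1782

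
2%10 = 2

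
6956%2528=1900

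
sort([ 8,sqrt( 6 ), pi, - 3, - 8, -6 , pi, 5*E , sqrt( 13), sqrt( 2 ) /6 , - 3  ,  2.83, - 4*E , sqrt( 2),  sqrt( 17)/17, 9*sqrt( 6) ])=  [ - 4*E, - 8,-6, - 3, - 3 , sqrt( 2)/6,sqrt(17) /17 , sqrt( 2),sqrt( 6),2.83,pi, pi, sqrt( 13 ),  8,5 *E,9*sqrt( 6)]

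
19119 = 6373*3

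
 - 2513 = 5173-7686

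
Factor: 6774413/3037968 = 2^(-4)*3^( - 2)*17^(-2)*73^( - 1)*89^1 * 103^1*739^1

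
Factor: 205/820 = 2^ (-2 ) = 1/4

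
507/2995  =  507/2995 = 0.17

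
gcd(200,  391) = 1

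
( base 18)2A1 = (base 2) 1100111101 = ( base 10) 829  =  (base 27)13j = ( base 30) RJ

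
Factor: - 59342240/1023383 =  - 2^5 *5^1*37^(-1)*1627^(-1) * 21817^1=- 3490720/60199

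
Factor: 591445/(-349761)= - 695/411 = - 3^( - 1)*5^1*137^(  -  1)*139^1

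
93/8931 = 31/2977  =  0.01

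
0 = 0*( - 4288)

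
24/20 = 1 + 1/5 = 1.20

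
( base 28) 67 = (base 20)8f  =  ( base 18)9D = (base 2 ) 10101111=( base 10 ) 175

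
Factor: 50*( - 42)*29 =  - 2^2*3^1*5^2*7^1*29^1  =  - 60900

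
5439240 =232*23445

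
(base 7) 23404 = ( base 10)6031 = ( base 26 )8NP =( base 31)68h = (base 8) 13617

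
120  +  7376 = 7496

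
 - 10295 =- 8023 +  - 2272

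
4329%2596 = 1733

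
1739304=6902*252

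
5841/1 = 5841 = 5841.00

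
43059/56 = 768 + 51/56 = 768.91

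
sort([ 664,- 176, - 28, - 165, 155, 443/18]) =[ - 176, - 165,-28,443/18, 155,664]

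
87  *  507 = 44109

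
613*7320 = 4487160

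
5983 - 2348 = 3635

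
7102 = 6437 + 665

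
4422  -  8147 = -3725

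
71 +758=829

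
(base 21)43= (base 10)87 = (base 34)2J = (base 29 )30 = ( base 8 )127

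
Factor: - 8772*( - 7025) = 61623300 = 2^2*3^1 * 5^2*17^1*43^1*281^1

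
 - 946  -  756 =  -  1702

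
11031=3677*3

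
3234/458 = 7 + 14/229 = 7.06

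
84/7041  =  28/2347  =  0.01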